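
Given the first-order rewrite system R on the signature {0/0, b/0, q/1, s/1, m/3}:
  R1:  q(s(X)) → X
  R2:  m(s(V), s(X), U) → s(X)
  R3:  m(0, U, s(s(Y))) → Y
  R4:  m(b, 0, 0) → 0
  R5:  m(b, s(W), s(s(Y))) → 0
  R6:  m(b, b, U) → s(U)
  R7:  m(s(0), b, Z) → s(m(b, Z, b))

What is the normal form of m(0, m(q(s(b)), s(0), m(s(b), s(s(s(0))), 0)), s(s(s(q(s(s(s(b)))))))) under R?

s(s(s(b)))

1. m(0, m(q(s(b)), s(0), m(s(b), s(s(s(0))), 0)), s(s(s(q(s(s(s(b))))))))  →  s(q(s(s(s(b)))))   [R3 at ε]
2. s(q(s(s(s(b)))))  →  s(s(s(b)))   [R1 at 1]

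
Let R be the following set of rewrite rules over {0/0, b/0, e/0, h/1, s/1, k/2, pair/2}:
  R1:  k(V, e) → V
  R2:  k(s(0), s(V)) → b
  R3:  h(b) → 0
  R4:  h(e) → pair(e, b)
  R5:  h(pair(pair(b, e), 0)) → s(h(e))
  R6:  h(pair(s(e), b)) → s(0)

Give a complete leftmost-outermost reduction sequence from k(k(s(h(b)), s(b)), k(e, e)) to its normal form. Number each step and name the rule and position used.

1. k(k(s(h(b)), s(b)), k(e, e))  →  k(k(s(0), s(b)), k(e, e))   [R3 at 1.1.1]
2. k(k(s(0), s(b)), k(e, e))  →  k(b, k(e, e))   [R2 at 1]
3. k(b, k(e, e))  →  k(b, e)   [R1 at 2]
4. k(b, e)  →  b   [R1 at ε]

b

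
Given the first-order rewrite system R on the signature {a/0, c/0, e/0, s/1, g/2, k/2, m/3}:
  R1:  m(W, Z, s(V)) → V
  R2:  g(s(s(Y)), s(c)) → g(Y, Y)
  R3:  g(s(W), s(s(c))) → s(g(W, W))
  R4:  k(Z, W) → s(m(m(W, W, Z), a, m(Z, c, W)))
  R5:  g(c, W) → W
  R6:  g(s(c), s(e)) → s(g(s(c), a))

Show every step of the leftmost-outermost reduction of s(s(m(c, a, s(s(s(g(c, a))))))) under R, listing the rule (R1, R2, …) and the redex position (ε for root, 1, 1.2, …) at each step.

1. s(s(m(c, a, s(s(s(g(c, a)))))))  →  s(s(s(s(g(c, a)))))   [R1 at 1.1]
2. s(s(s(s(g(c, a)))))  →  s(s(s(s(a))))   [R5 at 1.1.1.1]

s(s(s(s(a))))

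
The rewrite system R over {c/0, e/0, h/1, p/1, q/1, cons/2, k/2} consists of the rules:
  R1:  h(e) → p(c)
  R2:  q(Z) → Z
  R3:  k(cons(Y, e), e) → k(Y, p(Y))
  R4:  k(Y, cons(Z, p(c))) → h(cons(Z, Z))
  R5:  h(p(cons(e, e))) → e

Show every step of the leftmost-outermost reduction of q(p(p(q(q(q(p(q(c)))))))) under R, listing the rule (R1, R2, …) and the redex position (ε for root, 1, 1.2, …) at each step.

p(p(p(c)))

1. q(p(p(q(q(q(p(q(c))))))))  →  p(p(q(q(q(p(q(c)))))))   [R2 at ε]
2. p(p(q(q(q(p(q(c)))))))  →  p(p(q(q(p(q(c))))))   [R2 at 1.1]
3. p(p(q(q(p(q(c))))))  →  p(p(q(p(q(c)))))   [R2 at 1.1]
4. p(p(q(p(q(c)))))  →  p(p(p(q(c))))   [R2 at 1.1]
5. p(p(p(q(c))))  →  p(p(p(c)))   [R2 at 1.1.1]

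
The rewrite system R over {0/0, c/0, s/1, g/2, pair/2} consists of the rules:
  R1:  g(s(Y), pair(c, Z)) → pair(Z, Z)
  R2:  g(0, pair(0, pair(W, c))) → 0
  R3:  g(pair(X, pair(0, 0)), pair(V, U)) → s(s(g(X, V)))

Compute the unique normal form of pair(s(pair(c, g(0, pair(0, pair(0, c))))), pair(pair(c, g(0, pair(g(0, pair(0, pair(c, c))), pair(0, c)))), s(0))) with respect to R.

pair(s(pair(c, 0)), pair(pair(c, 0), s(0)))

1. pair(s(pair(c, g(0, pair(0, pair(0, c))))), pair(pair(c, g(0, pair(g(0, pair(0, pair(c, c))), pair(0, c)))), s(0)))  →  pair(s(pair(c, 0)), pair(pair(c, g(0, pair(g(0, pair(0, pair(c, c))), pair(0, c)))), s(0)))   [R2 at 1.1.2]
2. pair(s(pair(c, 0)), pair(pair(c, g(0, pair(g(0, pair(0, pair(c, c))), pair(0, c)))), s(0)))  →  pair(s(pair(c, 0)), pair(pair(c, g(0, pair(0, pair(0, c)))), s(0)))   [R2 at 2.1.2.2.1]
3. pair(s(pair(c, 0)), pair(pair(c, g(0, pair(0, pair(0, c)))), s(0)))  →  pair(s(pair(c, 0)), pair(pair(c, 0), s(0)))   [R2 at 2.1.2]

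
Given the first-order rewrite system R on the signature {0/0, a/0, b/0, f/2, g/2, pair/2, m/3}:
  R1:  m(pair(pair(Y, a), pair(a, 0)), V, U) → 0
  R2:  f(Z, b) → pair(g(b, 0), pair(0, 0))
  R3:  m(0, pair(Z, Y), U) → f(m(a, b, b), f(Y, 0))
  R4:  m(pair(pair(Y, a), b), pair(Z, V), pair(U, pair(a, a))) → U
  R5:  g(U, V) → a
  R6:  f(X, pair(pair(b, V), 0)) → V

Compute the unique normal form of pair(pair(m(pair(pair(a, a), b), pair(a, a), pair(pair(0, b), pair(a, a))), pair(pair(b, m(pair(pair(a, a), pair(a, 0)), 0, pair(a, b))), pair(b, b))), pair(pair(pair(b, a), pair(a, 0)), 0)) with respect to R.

pair(pair(pair(0, b), pair(pair(b, 0), pair(b, b))), pair(pair(pair(b, a), pair(a, 0)), 0))

1. pair(pair(m(pair(pair(a, a), b), pair(a, a), pair(pair(0, b), pair(a, a))), pair(pair(b, m(pair(pair(a, a), pair(a, 0)), 0, pair(a, b))), pair(b, b))), pair(pair(pair(b, a), pair(a, 0)), 0))  →  pair(pair(pair(0, b), pair(pair(b, m(pair(pair(a, a), pair(a, 0)), 0, pair(a, b))), pair(b, b))), pair(pair(pair(b, a), pair(a, 0)), 0))   [R4 at 1.1]
2. pair(pair(pair(0, b), pair(pair(b, m(pair(pair(a, a), pair(a, 0)), 0, pair(a, b))), pair(b, b))), pair(pair(pair(b, a), pair(a, 0)), 0))  →  pair(pair(pair(0, b), pair(pair(b, 0), pair(b, b))), pair(pair(pair(b, a), pair(a, 0)), 0))   [R1 at 1.2.1.2]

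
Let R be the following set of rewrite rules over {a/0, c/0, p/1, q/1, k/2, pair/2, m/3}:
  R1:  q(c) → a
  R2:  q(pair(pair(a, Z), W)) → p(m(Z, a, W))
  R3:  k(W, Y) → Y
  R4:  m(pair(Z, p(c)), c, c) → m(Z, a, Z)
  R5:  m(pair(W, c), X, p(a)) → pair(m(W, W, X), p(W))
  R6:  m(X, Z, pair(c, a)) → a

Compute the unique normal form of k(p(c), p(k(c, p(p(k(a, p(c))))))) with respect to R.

1. k(p(c), p(k(c, p(p(k(a, p(c)))))))  →  p(k(c, p(p(k(a, p(c))))))   [R3 at ε]
2. p(k(c, p(p(k(a, p(c))))))  →  p(p(p(k(a, p(c)))))   [R3 at 1]
3. p(p(p(k(a, p(c)))))  →  p(p(p(p(c))))   [R3 at 1.1.1]

p(p(p(p(c))))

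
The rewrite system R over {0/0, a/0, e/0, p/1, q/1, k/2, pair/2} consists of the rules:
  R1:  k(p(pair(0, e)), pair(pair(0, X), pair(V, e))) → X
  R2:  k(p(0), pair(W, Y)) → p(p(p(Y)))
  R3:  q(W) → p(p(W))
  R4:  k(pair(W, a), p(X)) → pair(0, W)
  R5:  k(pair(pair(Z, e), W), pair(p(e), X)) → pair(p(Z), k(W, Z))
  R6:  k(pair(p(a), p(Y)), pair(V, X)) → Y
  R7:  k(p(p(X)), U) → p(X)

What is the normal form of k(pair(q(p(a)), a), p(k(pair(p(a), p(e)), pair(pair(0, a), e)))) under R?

1. k(pair(q(p(a)), a), p(k(pair(p(a), p(e)), pair(pair(0, a), e))))  →  pair(0, q(p(a)))   [R4 at ε]
2. pair(0, q(p(a)))  →  pair(0, p(p(p(a))))   [R3 at 2]

pair(0, p(p(p(a))))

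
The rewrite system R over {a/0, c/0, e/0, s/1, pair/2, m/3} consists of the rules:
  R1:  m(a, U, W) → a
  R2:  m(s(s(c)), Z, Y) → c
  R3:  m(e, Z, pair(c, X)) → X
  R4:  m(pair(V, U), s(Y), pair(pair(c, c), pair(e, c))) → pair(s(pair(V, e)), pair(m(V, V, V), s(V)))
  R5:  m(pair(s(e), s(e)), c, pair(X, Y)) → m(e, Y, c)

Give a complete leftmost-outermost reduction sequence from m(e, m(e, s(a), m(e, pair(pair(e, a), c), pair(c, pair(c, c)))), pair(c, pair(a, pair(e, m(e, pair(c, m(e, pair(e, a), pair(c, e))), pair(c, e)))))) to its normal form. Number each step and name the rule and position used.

1. m(e, m(e, s(a), m(e, pair(pair(e, a), c), pair(c, pair(c, c)))), pair(c, pair(a, pair(e, m(e, pair(c, m(e, pair(e, a), pair(c, e))), pair(c, e))))))  →  pair(a, pair(e, m(e, pair(c, m(e, pair(e, a), pair(c, e))), pair(c, e))))   [R3 at ε]
2. pair(a, pair(e, m(e, pair(c, m(e, pair(e, a), pair(c, e))), pair(c, e))))  →  pair(a, pair(e, e))   [R3 at 2.2]

pair(a, pair(e, e))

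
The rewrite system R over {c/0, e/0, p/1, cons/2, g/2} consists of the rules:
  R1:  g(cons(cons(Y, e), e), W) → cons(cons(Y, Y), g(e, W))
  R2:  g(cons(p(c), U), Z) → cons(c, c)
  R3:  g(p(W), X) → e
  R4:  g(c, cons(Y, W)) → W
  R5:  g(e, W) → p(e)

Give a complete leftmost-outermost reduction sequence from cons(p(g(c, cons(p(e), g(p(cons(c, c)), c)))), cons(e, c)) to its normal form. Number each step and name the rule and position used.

1. cons(p(g(c, cons(p(e), g(p(cons(c, c)), c)))), cons(e, c))  →  cons(p(g(p(cons(c, c)), c)), cons(e, c))   [R4 at 1.1]
2. cons(p(g(p(cons(c, c)), c)), cons(e, c))  →  cons(p(e), cons(e, c))   [R3 at 1.1]

cons(p(e), cons(e, c))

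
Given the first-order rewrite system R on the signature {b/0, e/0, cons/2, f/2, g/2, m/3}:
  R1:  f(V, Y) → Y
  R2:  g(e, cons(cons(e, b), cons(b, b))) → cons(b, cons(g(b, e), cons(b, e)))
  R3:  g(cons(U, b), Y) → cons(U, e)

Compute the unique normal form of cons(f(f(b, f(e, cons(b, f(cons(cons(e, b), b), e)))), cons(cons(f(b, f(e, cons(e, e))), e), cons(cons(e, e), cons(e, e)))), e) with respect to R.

cons(cons(cons(cons(e, e), e), cons(cons(e, e), cons(e, e))), e)

1. cons(f(f(b, f(e, cons(b, f(cons(cons(e, b), b), e)))), cons(cons(f(b, f(e, cons(e, e))), e), cons(cons(e, e), cons(e, e)))), e)  →  cons(cons(cons(f(b, f(e, cons(e, e))), e), cons(cons(e, e), cons(e, e))), e)   [R1 at 1]
2. cons(cons(cons(f(b, f(e, cons(e, e))), e), cons(cons(e, e), cons(e, e))), e)  →  cons(cons(cons(f(e, cons(e, e)), e), cons(cons(e, e), cons(e, e))), e)   [R1 at 1.1.1]
3. cons(cons(cons(f(e, cons(e, e)), e), cons(cons(e, e), cons(e, e))), e)  →  cons(cons(cons(cons(e, e), e), cons(cons(e, e), cons(e, e))), e)   [R1 at 1.1.1]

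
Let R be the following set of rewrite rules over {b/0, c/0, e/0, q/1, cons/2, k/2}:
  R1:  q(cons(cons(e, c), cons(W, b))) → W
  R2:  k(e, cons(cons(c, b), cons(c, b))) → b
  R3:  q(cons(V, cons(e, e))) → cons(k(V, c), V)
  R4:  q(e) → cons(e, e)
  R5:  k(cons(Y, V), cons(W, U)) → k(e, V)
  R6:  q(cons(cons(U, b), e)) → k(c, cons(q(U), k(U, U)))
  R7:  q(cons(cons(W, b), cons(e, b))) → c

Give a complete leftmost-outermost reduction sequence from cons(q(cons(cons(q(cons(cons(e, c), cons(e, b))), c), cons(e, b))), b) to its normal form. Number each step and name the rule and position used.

1. cons(q(cons(cons(q(cons(cons(e, c), cons(e, b))), c), cons(e, b))), b)  →  cons(q(cons(cons(e, c), cons(e, b))), b)   [R1 at 1.1.1.1]
2. cons(q(cons(cons(e, c), cons(e, b))), b)  →  cons(e, b)   [R1 at 1]

cons(e, b)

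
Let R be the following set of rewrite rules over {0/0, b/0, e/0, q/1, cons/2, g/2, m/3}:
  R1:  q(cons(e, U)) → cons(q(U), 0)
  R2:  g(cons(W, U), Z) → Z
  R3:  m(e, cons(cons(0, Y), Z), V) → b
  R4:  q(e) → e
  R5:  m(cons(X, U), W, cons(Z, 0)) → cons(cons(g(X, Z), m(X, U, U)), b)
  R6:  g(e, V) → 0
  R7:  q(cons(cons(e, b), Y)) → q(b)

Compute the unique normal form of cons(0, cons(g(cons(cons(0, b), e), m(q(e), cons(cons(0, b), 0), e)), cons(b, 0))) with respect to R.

1. cons(0, cons(g(cons(cons(0, b), e), m(q(e), cons(cons(0, b), 0), e)), cons(b, 0)))  →  cons(0, cons(m(q(e), cons(cons(0, b), 0), e), cons(b, 0)))   [R2 at 2.1]
2. cons(0, cons(m(q(e), cons(cons(0, b), 0), e), cons(b, 0)))  →  cons(0, cons(m(e, cons(cons(0, b), 0), e), cons(b, 0)))   [R4 at 2.1.1]
3. cons(0, cons(m(e, cons(cons(0, b), 0), e), cons(b, 0)))  →  cons(0, cons(b, cons(b, 0)))   [R3 at 2.1]

cons(0, cons(b, cons(b, 0)))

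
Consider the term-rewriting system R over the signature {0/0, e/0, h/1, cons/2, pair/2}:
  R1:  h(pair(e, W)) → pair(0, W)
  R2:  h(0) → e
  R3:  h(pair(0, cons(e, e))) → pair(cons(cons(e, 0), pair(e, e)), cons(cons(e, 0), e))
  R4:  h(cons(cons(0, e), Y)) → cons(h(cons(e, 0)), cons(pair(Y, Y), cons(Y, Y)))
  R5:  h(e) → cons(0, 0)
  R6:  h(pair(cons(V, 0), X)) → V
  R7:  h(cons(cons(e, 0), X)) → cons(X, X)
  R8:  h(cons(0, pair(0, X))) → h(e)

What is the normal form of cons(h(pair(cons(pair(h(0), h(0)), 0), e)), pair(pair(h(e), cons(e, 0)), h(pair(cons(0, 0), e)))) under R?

cons(pair(e, e), pair(pair(cons(0, 0), cons(e, 0)), 0))

1. cons(h(pair(cons(pair(h(0), h(0)), 0), e)), pair(pair(h(e), cons(e, 0)), h(pair(cons(0, 0), e))))  →  cons(pair(h(0), h(0)), pair(pair(h(e), cons(e, 0)), h(pair(cons(0, 0), e))))   [R6 at 1]
2. cons(pair(h(0), h(0)), pair(pair(h(e), cons(e, 0)), h(pair(cons(0, 0), e))))  →  cons(pair(e, h(0)), pair(pair(h(e), cons(e, 0)), h(pair(cons(0, 0), e))))   [R2 at 1.1]
3. cons(pair(e, h(0)), pair(pair(h(e), cons(e, 0)), h(pair(cons(0, 0), e))))  →  cons(pair(e, e), pair(pair(h(e), cons(e, 0)), h(pair(cons(0, 0), e))))   [R2 at 1.2]
4. cons(pair(e, e), pair(pair(h(e), cons(e, 0)), h(pair(cons(0, 0), e))))  →  cons(pair(e, e), pair(pair(cons(0, 0), cons(e, 0)), h(pair(cons(0, 0), e))))   [R5 at 2.1.1]
5. cons(pair(e, e), pair(pair(cons(0, 0), cons(e, 0)), h(pair(cons(0, 0), e))))  →  cons(pair(e, e), pair(pair(cons(0, 0), cons(e, 0)), 0))   [R6 at 2.2]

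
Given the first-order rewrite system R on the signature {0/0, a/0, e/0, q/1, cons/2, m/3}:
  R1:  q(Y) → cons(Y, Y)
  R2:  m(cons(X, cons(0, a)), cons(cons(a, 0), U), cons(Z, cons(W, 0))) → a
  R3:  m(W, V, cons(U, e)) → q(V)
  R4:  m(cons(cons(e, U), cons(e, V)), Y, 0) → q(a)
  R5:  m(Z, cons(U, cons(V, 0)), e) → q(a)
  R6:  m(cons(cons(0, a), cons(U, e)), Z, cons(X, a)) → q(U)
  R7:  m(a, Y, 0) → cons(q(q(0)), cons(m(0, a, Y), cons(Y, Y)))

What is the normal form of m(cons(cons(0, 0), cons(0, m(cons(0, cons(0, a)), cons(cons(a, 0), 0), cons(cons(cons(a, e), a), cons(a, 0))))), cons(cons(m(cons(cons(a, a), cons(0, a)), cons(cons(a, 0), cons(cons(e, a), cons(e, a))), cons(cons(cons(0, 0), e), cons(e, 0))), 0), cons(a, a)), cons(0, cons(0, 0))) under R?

a

1. m(cons(cons(0, 0), cons(0, m(cons(0, cons(0, a)), cons(cons(a, 0), 0), cons(cons(cons(a, e), a), cons(a, 0))))), cons(cons(m(cons(cons(a, a), cons(0, a)), cons(cons(a, 0), cons(cons(e, a), cons(e, a))), cons(cons(cons(0, 0), e), cons(e, 0))), 0), cons(a, a)), cons(0, cons(0, 0)))  →  m(cons(cons(0, 0), cons(0, a)), cons(cons(m(cons(cons(a, a), cons(0, a)), cons(cons(a, 0), cons(cons(e, a), cons(e, a))), cons(cons(cons(0, 0), e), cons(e, 0))), 0), cons(a, a)), cons(0, cons(0, 0)))   [R2 at 1.2.2]
2. m(cons(cons(0, 0), cons(0, a)), cons(cons(m(cons(cons(a, a), cons(0, a)), cons(cons(a, 0), cons(cons(e, a), cons(e, a))), cons(cons(cons(0, 0), e), cons(e, 0))), 0), cons(a, a)), cons(0, cons(0, 0)))  →  m(cons(cons(0, 0), cons(0, a)), cons(cons(a, 0), cons(a, a)), cons(0, cons(0, 0)))   [R2 at 2.1.1]
3. m(cons(cons(0, 0), cons(0, a)), cons(cons(a, 0), cons(a, a)), cons(0, cons(0, 0)))  →  a   [R2 at ε]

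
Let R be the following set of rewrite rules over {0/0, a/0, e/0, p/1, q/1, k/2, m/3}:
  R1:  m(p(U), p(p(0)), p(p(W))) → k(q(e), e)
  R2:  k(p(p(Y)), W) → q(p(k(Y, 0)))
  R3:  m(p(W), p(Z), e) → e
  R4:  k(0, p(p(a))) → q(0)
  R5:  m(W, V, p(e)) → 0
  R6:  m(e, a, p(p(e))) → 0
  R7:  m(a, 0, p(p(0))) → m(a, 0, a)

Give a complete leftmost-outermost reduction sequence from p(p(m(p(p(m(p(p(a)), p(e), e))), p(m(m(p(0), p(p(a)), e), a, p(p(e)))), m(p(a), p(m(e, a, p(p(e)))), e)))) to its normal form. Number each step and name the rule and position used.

p(p(e))

1. p(p(m(p(p(m(p(p(a)), p(e), e))), p(m(m(p(0), p(p(a)), e), a, p(p(e)))), m(p(a), p(m(e, a, p(p(e)))), e))))  →  p(p(m(p(p(e)), p(m(m(p(0), p(p(a)), e), a, p(p(e)))), m(p(a), p(m(e, a, p(p(e)))), e))))   [R3 at 1.1.1.1.1]
2. p(p(m(p(p(e)), p(m(m(p(0), p(p(a)), e), a, p(p(e)))), m(p(a), p(m(e, a, p(p(e)))), e))))  →  p(p(m(p(p(e)), p(m(e, a, p(p(e)))), m(p(a), p(m(e, a, p(p(e)))), e))))   [R3 at 1.1.2.1.1]
3. p(p(m(p(p(e)), p(m(e, a, p(p(e)))), m(p(a), p(m(e, a, p(p(e)))), e))))  →  p(p(m(p(p(e)), p(0), m(p(a), p(m(e, a, p(p(e)))), e))))   [R6 at 1.1.2.1]
4. p(p(m(p(p(e)), p(0), m(p(a), p(m(e, a, p(p(e)))), e))))  →  p(p(m(p(p(e)), p(0), e)))   [R3 at 1.1.3]
5. p(p(m(p(p(e)), p(0), e)))  →  p(p(e))   [R3 at 1.1]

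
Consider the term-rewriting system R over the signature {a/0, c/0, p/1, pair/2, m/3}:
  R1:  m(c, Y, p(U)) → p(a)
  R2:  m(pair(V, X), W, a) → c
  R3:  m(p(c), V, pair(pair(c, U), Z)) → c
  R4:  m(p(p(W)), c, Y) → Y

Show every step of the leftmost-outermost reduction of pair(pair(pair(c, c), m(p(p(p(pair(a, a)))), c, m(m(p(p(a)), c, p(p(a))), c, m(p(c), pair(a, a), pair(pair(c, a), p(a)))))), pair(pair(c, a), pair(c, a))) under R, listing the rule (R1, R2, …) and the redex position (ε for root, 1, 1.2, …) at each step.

pair(pair(pair(c, c), c), pair(pair(c, a), pair(c, a)))

1. pair(pair(pair(c, c), m(p(p(p(pair(a, a)))), c, m(m(p(p(a)), c, p(p(a))), c, m(p(c), pair(a, a), pair(pair(c, a), p(a)))))), pair(pair(c, a), pair(c, a)))  →  pair(pair(pair(c, c), m(m(p(p(a)), c, p(p(a))), c, m(p(c), pair(a, a), pair(pair(c, a), p(a))))), pair(pair(c, a), pair(c, a)))   [R4 at 1.2]
2. pair(pair(pair(c, c), m(m(p(p(a)), c, p(p(a))), c, m(p(c), pair(a, a), pair(pair(c, a), p(a))))), pair(pair(c, a), pair(c, a)))  →  pair(pair(pair(c, c), m(p(p(a)), c, m(p(c), pair(a, a), pair(pair(c, a), p(a))))), pair(pair(c, a), pair(c, a)))   [R4 at 1.2.1]
3. pair(pair(pair(c, c), m(p(p(a)), c, m(p(c), pair(a, a), pair(pair(c, a), p(a))))), pair(pair(c, a), pair(c, a)))  →  pair(pair(pair(c, c), m(p(c), pair(a, a), pair(pair(c, a), p(a)))), pair(pair(c, a), pair(c, a)))   [R4 at 1.2]
4. pair(pair(pair(c, c), m(p(c), pair(a, a), pair(pair(c, a), p(a)))), pair(pair(c, a), pair(c, a)))  →  pair(pair(pair(c, c), c), pair(pair(c, a), pair(c, a)))   [R3 at 1.2]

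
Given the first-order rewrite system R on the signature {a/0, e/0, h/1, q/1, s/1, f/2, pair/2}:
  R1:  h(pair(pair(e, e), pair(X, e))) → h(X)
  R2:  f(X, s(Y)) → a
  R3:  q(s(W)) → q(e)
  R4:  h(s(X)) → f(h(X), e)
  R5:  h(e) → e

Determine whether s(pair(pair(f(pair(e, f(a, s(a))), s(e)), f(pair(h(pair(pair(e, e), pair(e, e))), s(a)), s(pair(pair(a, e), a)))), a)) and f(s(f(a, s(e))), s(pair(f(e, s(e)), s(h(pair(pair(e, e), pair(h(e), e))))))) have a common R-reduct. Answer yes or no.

Reduce t₁ = s(pair(pair(f(pair(e, f(a, s(a))), s(e)), f(pair(h(pair(pair(e, e), pair(e, e))), s(a)), s(pair(pair(a, e), a)))), a)):
1. s(pair(pair(f(pair(e, f(a, s(a))), s(e)), f(pair(h(pair(pair(e, e), pair(e, e))), s(a)), s(pair(pair(a, e), a)))), a))  →  s(pair(pair(a, f(pair(h(pair(pair(e, e), pair(e, e))), s(a)), s(pair(pair(a, e), a)))), a))   [R2 at 1.1.1]
2. s(pair(pair(a, f(pair(h(pair(pair(e, e), pair(e, e))), s(a)), s(pair(pair(a, e), a)))), a))  →  s(pair(pair(a, a), a))   [R2 at 1.1.2]

Reduce t₂ = f(s(f(a, s(e))), s(pair(f(e, s(e)), s(h(pair(pair(e, e), pair(h(e), e))))))):
1. f(s(f(a, s(e))), s(pair(f(e, s(e)), s(h(pair(pair(e, e), pair(h(e), e)))))))  →  a   [R2 at ε]

no — NF(t₁) = s(pair(pair(a, a), a)), NF(t₂) = a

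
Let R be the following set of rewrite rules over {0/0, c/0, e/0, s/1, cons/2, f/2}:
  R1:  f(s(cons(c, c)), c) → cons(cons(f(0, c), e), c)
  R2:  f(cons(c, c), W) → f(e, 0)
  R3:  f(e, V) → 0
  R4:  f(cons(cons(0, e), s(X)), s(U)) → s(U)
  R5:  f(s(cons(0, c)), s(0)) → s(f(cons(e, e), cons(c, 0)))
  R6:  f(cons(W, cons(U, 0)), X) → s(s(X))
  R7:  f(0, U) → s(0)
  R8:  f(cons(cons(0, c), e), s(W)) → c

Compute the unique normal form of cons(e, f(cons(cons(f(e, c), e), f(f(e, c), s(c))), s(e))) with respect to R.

1. cons(e, f(cons(cons(f(e, c), e), f(f(e, c), s(c))), s(e)))  →  cons(e, f(cons(cons(0, e), f(f(e, c), s(c))), s(e)))   [R3 at 2.1.1.1]
2. cons(e, f(cons(cons(0, e), f(f(e, c), s(c))), s(e)))  →  cons(e, f(cons(cons(0, e), f(0, s(c))), s(e)))   [R3 at 2.1.2.1]
3. cons(e, f(cons(cons(0, e), f(0, s(c))), s(e)))  →  cons(e, f(cons(cons(0, e), s(0)), s(e)))   [R7 at 2.1.2]
4. cons(e, f(cons(cons(0, e), s(0)), s(e)))  →  cons(e, s(e))   [R4 at 2]

cons(e, s(e))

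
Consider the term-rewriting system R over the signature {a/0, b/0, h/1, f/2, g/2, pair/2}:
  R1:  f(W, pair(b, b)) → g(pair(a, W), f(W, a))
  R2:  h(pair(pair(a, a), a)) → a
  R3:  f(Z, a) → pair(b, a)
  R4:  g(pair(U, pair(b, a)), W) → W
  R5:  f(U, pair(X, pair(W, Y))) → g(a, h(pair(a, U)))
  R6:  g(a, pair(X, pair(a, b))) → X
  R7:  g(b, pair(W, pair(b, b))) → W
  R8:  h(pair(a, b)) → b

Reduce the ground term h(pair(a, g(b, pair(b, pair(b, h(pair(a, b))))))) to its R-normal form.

b

1. h(pair(a, g(b, pair(b, pair(b, h(pair(a, b)))))))  →  h(pair(a, g(b, pair(b, pair(b, b)))))   [R8 at 1.2.2.2.2]
2. h(pair(a, g(b, pair(b, pair(b, b)))))  →  h(pair(a, b))   [R7 at 1.2]
3. h(pair(a, b))  →  b   [R8 at ε]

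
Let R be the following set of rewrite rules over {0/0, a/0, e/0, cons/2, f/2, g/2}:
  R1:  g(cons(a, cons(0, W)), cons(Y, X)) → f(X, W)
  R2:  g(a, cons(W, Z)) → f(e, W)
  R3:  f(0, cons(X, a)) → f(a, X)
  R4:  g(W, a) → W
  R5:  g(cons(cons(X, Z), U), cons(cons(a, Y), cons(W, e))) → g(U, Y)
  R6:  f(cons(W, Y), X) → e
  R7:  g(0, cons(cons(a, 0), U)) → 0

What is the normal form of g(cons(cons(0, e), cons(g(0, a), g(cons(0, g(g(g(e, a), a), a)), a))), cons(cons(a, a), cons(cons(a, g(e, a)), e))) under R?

cons(0, cons(0, e))

1. g(cons(cons(0, e), cons(g(0, a), g(cons(0, g(g(g(e, a), a), a)), a))), cons(cons(a, a), cons(cons(a, g(e, a)), e)))  →  g(cons(g(0, a), g(cons(0, g(g(g(e, a), a), a)), a)), a)   [R5 at ε]
2. g(cons(g(0, a), g(cons(0, g(g(g(e, a), a), a)), a)), a)  →  cons(g(0, a), g(cons(0, g(g(g(e, a), a), a)), a))   [R4 at ε]
3. cons(g(0, a), g(cons(0, g(g(g(e, a), a), a)), a))  →  cons(0, g(cons(0, g(g(g(e, a), a), a)), a))   [R4 at 1]
4. cons(0, g(cons(0, g(g(g(e, a), a), a)), a))  →  cons(0, cons(0, g(g(g(e, a), a), a)))   [R4 at 2]
5. cons(0, cons(0, g(g(g(e, a), a), a)))  →  cons(0, cons(0, g(g(e, a), a)))   [R4 at 2.2]
6. cons(0, cons(0, g(g(e, a), a)))  →  cons(0, cons(0, g(e, a)))   [R4 at 2.2]
7. cons(0, cons(0, g(e, a)))  →  cons(0, cons(0, e))   [R4 at 2.2]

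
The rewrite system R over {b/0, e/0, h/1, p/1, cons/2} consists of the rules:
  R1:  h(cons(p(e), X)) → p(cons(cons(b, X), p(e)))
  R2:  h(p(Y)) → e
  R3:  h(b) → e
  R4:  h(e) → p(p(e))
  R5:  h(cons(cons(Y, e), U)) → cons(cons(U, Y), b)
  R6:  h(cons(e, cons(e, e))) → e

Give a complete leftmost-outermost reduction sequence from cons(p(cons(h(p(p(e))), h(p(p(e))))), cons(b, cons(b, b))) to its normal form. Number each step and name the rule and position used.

cons(p(cons(e, e)), cons(b, cons(b, b)))

1. cons(p(cons(h(p(p(e))), h(p(p(e))))), cons(b, cons(b, b)))  →  cons(p(cons(e, h(p(p(e))))), cons(b, cons(b, b)))   [R2 at 1.1.1]
2. cons(p(cons(e, h(p(p(e))))), cons(b, cons(b, b)))  →  cons(p(cons(e, e)), cons(b, cons(b, b)))   [R2 at 1.1.2]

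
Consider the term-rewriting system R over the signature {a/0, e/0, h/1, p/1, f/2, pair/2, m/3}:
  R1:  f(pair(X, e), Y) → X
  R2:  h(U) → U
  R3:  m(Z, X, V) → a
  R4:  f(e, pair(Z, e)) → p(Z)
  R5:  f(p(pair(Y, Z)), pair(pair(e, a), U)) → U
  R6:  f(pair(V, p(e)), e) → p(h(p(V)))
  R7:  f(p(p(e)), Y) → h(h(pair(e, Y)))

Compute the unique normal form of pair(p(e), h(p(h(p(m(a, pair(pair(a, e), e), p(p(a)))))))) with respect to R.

pair(p(e), p(p(a)))

1. pair(p(e), h(p(h(p(m(a, pair(pair(a, e), e), p(p(a))))))))  →  pair(p(e), p(h(p(m(a, pair(pair(a, e), e), p(p(a)))))))   [R2 at 2]
2. pair(p(e), p(h(p(m(a, pair(pair(a, e), e), p(p(a)))))))  →  pair(p(e), p(p(m(a, pair(pair(a, e), e), p(p(a))))))   [R2 at 2.1]
3. pair(p(e), p(p(m(a, pair(pair(a, e), e), p(p(a))))))  →  pair(p(e), p(p(a)))   [R3 at 2.1.1]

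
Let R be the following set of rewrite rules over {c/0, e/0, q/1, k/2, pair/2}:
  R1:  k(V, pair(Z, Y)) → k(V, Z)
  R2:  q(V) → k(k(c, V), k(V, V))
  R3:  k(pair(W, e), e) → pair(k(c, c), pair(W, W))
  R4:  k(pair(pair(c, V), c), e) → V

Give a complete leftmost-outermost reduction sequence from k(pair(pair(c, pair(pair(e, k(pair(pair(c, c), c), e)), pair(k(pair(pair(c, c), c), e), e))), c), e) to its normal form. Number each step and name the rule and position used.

pair(pair(e, c), pair(c, e))

1. k(pair(pair(c, pair(pair(e, k(pair(pair(c, c), c), e)), pair(k(pair(pair(c, c), c), e), e))), c), e)  →  pair(pair(e, k(pair(pair(c, c), c), e)), pair(k(pair(pair(c, c), c), e), e))   [R4 at ε]
2. pair(pair(e, k(pair(pair(c, c), c), e)), pair(k(pair(pair(c, c), c), e), e))  →  pair(pair(e, c), pair(k(pair(pair(c, c), c), e), e))   [R4 at 1.2]
3. pair(pair(e, c), pair(k(pair(pair(c, c), c), e), e))  →  pair(pair(e, c), pair(c, e))   [R4 at 2.1]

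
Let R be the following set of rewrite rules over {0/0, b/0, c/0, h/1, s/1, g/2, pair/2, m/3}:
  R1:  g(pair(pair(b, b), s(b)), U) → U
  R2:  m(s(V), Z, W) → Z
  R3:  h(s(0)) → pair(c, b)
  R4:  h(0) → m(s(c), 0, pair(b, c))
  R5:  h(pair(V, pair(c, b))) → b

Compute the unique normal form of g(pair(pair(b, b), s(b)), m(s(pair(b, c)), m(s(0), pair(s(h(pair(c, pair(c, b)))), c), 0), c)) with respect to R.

1. g(pair(pair(b, b), s(b)), m(s(pair(b, c)), m(s(0), pair(s(h(pair(c, pair(c, b)))), c), 0), c))  →  m(s(pair(b, c)), m(s(0), pair(s(h(pair(c, pair(c, b)))), c), 0), c)   [R1 at ε]
2. m(s(pair(b, c)), m(s(0), pair(s(h(pair(c, pair(c, b)))), c), 0), c)  →  m(s(0), pair(s(h(pair(c, pair(c, b)))), c), 0)   [R2 at ε]
3. m(s(0), pair(s(h(pair(c, pair(c, b)))), c), 0)  →  pair(s(h(pair(c, pair(c, b)))), c)   [R2 at ε]
4. pair(s(h(pair(c, pair(c, b)))), c)  →  pair(s(b), c)   [R5 at 1.1]

pair(s(b), c)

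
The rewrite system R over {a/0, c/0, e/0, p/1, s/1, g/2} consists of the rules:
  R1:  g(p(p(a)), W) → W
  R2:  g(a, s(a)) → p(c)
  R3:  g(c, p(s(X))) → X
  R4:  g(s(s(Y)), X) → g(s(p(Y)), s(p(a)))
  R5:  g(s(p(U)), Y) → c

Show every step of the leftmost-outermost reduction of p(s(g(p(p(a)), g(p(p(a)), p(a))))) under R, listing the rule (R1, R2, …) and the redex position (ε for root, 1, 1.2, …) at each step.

1. p(s(g(p(p(a)), g(p(p(a)), p(a)))))  →  p(s(g(p(p(a)), p(a))))   [R1 at 1.1]
2. p(s(g(p(p(a)), p(a))))  →  p(s(p(a)))   [R1 at 1.1]

p(s(p(a)))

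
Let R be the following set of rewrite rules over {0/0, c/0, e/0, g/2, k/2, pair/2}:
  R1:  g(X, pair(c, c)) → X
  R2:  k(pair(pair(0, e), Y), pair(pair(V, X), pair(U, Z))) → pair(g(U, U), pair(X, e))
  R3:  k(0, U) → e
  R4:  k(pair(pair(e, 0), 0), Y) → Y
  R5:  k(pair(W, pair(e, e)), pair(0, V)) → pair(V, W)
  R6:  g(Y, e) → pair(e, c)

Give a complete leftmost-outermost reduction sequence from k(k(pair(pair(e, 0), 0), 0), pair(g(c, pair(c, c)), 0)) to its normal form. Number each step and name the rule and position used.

e

1. k(k(pair(pair(e, 0), 0), 0), pair(g(c, pair(c, c)), 0))  →  k(0, pair(g(c, pair(c, c)), 0))   [R4 at 1]
2. k(0, pair(g(c, pair(c, c)), 0))  →  e   [R3 at ε]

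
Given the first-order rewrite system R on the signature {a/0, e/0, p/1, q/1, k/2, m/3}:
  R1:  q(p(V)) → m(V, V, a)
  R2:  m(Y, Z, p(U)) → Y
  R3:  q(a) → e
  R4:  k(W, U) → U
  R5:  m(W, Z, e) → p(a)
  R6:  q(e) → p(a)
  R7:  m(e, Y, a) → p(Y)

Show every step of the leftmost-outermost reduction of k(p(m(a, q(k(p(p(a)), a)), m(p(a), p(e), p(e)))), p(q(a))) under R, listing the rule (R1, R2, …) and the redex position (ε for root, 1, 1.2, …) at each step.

1. k(p(m(a, q(k(p(p(a)), a)), m(p(a), p(e), p(e)))), p(q(a)))  →  p(q(a))   [R4 at ε]
2. p(q(a))  →  p(e)   [R3 at 1]

p(e)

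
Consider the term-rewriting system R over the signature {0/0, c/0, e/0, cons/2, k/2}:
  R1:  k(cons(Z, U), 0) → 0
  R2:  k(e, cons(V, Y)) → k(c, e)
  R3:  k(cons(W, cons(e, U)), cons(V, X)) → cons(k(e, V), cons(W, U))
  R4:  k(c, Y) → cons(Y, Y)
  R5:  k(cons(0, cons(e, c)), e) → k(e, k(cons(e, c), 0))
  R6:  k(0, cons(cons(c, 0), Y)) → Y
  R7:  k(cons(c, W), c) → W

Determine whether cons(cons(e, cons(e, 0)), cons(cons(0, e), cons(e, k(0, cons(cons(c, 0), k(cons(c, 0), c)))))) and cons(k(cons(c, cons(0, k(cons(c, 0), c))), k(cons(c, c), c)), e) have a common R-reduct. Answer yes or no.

no — NF(t₁) = cons(cons(e, cons(e, 0)), cons(cons(0, e), cons(e, 0))), NF(t₂) = cons(cons(0, 0), e)

Reduce t₁ = cons(cons(e, cons(e, 0)), cons(cons(0, e), cons(e, k(0, cons(cons(c, 0), k(cons(c, 0), c)))))):
1. cons(cons(e, cons(e, 0)), cons(cons(0, e), cons(e, k(0, cons(cons(c, 0), k(cons(c, 0), c))))))  →  cons(cons(e, cons(e, 0)), cons(cons(0, e), cons(e, k(cons(c, 0), c))))   [R6 at 2.2.2]
2. cons(cons(e, cons(e, 0)), cons(cons(0, e), cons(e, k(cons(c, 0), c))))  →  cons(cons(e, cons(e, 0)), cons(cons(0, e), cons(e, 0)))   [R7 at 2.2.2]

Reduce t₂ = cons(k(cons(c, cons(0, k(cons(c, 0), c))), k(cons(c, c), c)), e):
1. cons(k(cons(c, cons(0, k(cons(c, 0), c))), k(cons(c, c), c)), e)  →  cons(k(cons(c, cons(0, 0)), k(cons(c, c), c)), e)   [R7 at 1.1.2.2]
2. cons(k(cons(c, cons(0, 0)), k(cons(c, c), c)), e)  →  cons(k(cons(c, cons(0, 0)), c), e)   [R7 at 1.2]
3. cons(k(cons(c, cons(0, 0)), c), e)  →  cons(cons(0, 0), e)   [R7 at 1]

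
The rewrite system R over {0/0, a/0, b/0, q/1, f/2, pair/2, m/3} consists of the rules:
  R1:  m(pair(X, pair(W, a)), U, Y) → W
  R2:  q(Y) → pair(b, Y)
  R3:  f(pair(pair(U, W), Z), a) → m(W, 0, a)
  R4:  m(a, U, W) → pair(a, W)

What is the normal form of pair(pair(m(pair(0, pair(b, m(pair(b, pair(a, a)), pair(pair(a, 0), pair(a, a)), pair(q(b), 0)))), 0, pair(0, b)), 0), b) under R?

pair(pair(b, 0), b)

1. pair(pair(m(pair(0, pair(b, m(pair(b, pair(a, a)), pair(pair(a, 0), pair(a, a)), pair(q(b), 0)))), 0, pair(0, b)), 0), b)  →  pair(pair(m(pair(0, pair(b, a)), 0, pair(0, b)), 0), b)   [R1 at 1.1.1.2.2]
2. pair(pair(m(pair(0, pair(b, a)), 0, pair(0, b)), 0), b)  →  pair(pair(b, 0), b)   [R1 at 1.1]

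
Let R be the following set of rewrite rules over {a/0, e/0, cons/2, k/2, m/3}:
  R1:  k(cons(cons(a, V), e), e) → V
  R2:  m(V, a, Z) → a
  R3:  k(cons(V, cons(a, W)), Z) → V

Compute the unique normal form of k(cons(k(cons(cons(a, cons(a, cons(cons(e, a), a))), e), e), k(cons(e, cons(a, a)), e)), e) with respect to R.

1. k(cons(k(cons(cons(a, cons(a, cons(cons(e, a), a))), e), e), k(cons(e, cons(a, a)), e)), e)  →  k(cons(cons(a, cons(cons(e, a), a)), k(cons(e, cons(a, a)), e)), e)   [R1 at 1.1]
2. k(cons(cons(a, cons(cons(e, a), a)), k(cons(e, cons(a, a)), e)), e)  →  k(cons(cons(a, cons(cons(e, a), a)), e), e)   [R3 at 1.2]
3. k(cons(cons(a, cons(cons(e, a), a)), e), e)  →  cons(cons(e, a), a)   [R1 at ε]

cons(cons(e, a), a)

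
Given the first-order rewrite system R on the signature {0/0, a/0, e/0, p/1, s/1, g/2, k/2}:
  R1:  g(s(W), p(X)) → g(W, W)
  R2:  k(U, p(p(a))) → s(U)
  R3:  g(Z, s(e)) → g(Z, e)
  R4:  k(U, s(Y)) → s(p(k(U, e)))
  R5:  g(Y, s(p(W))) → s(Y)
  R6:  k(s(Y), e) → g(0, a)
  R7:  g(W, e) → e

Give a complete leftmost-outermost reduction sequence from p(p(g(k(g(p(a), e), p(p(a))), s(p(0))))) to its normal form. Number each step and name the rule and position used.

1. p(p(g(k(g(p(a), e), p(p(a))), s(p(0)))))  →  p(p(s(k(g(p(a), e), p(p(a))))))   [R5 at 1.1]
2. p(p(s(k(g(p(a), e), p(p(a))))))  →  p(p(s(s(g(p(a), e)))))   [R2 at 1.1.1]
3. p(p(s(s(g(p(a), e)))))  →  p(p(s(s(e))))   [R7 at 1.1.1.1]

p(p(s(s(e))))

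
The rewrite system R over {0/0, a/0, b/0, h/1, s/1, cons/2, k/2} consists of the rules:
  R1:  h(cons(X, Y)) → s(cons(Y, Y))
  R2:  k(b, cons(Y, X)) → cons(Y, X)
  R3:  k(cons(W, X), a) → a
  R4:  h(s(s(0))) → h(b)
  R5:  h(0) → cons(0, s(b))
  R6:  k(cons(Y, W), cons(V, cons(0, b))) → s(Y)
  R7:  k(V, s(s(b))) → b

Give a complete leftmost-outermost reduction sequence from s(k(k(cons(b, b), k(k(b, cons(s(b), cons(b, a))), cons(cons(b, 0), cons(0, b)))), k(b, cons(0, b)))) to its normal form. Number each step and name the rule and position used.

s(cons(0, b))

1. s(k(k(cons(b, b), k(k(b, cons(s(b), cons(b, a))), cons(cons(b, 0), cons(0, b)))), k(b, cons(0, b))))  →  s(k(k(cons(b, b), k(cons(s(b), cons(b, a)), cons(cons(b, 0), cons(0, b)))), k(b, cons(0, b))))   [R2 at 1.1.2.1]
2. s(k(k(cons(b, b), k(cons(s(b), cons(b, a)), cons(cons(b, 0), cons(0, b)))), k(b, cons(0, b))))  →  s(k(k(cons(b, b), s(s(b))), k(b, cons(0, b))))   [R6 at 1.1.2]
3. s(k(k(cons(b, b), s(s(b))), k(b, cons(0, b))))  →  s(k(b, k(b, cons(0, b))))   [R7 at 1.1]
4. s(k(b, k(b, cons(0, b))))  →  s(k(b, cons(0, b)))   [R2 at 1.2]
5. s(k(b, cons(0, b)))  →  s(cons(0, b))   [R2 at 1]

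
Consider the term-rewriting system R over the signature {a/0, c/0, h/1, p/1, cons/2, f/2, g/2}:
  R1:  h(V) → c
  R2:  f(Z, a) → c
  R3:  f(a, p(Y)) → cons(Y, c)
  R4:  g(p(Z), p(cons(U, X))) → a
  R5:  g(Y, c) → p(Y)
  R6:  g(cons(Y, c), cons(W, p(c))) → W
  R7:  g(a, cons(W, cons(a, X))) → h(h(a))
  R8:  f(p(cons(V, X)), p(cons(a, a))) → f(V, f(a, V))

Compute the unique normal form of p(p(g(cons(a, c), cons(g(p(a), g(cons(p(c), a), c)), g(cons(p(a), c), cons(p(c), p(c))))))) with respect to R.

1. p(p(g(cons(a, c), cons(g(p(a), g(cons(p(c), a), c)), g(cons(p(a), c), cons(p(c), p(c)))))))  →  p(p(g(cons(a, c), cons(g(p(a), p(cons(p(c), a))), g(cons(p(a), c), cons(p(c), p(c)))))))   [R5 at 1.1.2.1.2]
2. p(p(g(cons(a, c), cons(g(p(a), p(cons(p(c), a))), g(cons(p(a), c), cons(p(c), p(c)))))))  →  p(p(g(cons(a, c), cons(a, g(cons(p(a), c), cons(p(c), p(c)))))))   [R4 at 1.1.2.1]
3. p(p(g(cons(a, c), cons(a, g(cons(p(a), c), cons(p(c), p(c)))))))  →  p(p(g(cons(a, c), cons(a, p(c)))))   [R6 at 1.1.2.2]
4. p(p(g(cons(a, c), cons(a, p(c)))))  →  p(p(a))   [R6 at 1.1]

p(p(a))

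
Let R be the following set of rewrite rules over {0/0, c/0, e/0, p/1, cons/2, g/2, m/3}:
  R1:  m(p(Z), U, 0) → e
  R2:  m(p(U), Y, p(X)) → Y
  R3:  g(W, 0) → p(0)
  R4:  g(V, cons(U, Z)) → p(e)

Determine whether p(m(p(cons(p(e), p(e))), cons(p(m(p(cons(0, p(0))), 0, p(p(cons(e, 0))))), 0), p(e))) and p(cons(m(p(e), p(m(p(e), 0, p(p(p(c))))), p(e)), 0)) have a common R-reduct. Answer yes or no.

Reduce t₁ = p(m(p(cons(p(e), p(e))), cons(p(m(p(cons(0, p(0))), 0, p(p(cons(e, 0))))), 0), p(e))):
1. p(m(p(cons(p(e), p(e))), cons(p(m(p(cons(0, p(0))), 0, p(p(cons(e, 0))))), 0), p(e)))  →  p(cons(p(m(p(cons(0, p(0))), 0, p(p(cons(e, 0))))), 0))   [R2 at 1]
2. p(cons(p(m(p(cons(0, p(0))), 0, p(p(cons(e, 0))))), 0))  →  p(cons(p(0), 0))   [R2 at 1.1.1]

Reduce t₂ = p(cons(m(p(e), p(m(p(e), 0, p(p(p(c))))), p(e)), 0)):
1. p(cons(m(p(e), p(m(p(e), 0, p(p(p(c))))), p(e)), 0))  →  p(cons(p(m(p(e), 0, p(p(p(c))))), 0))   [R2 at 1.1]
2. p(cons(p(m(p(e), 0, p(p(p(c))))), 0))  →  p(cons(p(0), 0))   [R2 at 1.1.1]

yes — NF(t₁) = p(cons(p(0), 0)), NF(t₂) = p(cons(p(0), 0))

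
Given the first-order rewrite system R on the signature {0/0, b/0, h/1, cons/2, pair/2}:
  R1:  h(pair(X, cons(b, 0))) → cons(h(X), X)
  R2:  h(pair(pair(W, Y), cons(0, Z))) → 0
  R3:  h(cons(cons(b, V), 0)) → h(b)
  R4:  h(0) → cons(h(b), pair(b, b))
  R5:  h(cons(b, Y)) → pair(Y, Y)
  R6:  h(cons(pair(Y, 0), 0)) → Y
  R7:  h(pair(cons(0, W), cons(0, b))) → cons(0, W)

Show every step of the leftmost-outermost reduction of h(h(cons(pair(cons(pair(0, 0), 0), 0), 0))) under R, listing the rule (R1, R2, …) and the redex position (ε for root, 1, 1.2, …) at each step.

1. h(h(cons(pair(cons(pair(0, 0), 0), 0), 0)))  →  h(cons(pair(0, 0), 0))   [R6 at 1]
2. h(cons(pair(0, 0), 0))  →  0   [R6 at ε]

0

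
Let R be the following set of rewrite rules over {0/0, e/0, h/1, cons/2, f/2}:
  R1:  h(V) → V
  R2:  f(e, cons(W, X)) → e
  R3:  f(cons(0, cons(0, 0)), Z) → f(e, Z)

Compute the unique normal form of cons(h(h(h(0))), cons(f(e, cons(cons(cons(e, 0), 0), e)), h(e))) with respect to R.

cons(0, cons(e, e))

1. cons(h(h(h(0))), cons(f(e, cons(cons(cons(e, 0), 0), e)), h(e)))  →  cons(h(h(0)), cons(f(e, cons(cons(cons(e, 0), 0), e)), h(e)))   [R1 at 1]
2. cons(h(h(0)), cons(f(e, cons(cons(cons(e, 0), 0), e)), h(e)))  →  cons(h(0), cons(f(e, cons(cons(cons(e, 0), 0), e)), h(e)))   [R1 at 1]
3. cons(h(0), cons(f(e, cons(cons(cons(e, 0), 0), e)), h(e)))  →  cons(0, cons(f(e, cons(cons(cons(e, 0), 0), e)), h(e)))   [R1 at 1]
4. cons(0, cons(f(e, cons(cons(cons(e, 0), 0), e)), h(e)))  →  cons(0, cons(e, h(e)))   [R2 at 2.1]
5. cons(0, cons(e, h(e)))  →  cons(0, cons(e, e))   [R1 at 2.2]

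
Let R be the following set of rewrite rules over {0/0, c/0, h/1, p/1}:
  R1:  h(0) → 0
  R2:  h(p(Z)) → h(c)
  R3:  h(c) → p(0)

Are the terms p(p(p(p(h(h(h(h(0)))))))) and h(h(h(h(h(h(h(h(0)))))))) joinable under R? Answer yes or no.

Reduce t₁ = p(p(p(p(h(h(h(h(0)))))))):
1. p(p(p(p(h(h(h(h(0))))))))  →  p(p(p(p(h(h(h(0)))))))   [R1 at 1.1.1.1.1.1.1]
2. p(p(p(p(h(h(h(0)))))))  →  p(p(p(p(h(h(0))))))   [R1 at 1.1.1.1.1.1]
3. p(p(p(p(h(h(0))))))  →  p(p(p(p(h(0)))))   [R1 at 1.1.1.1.1]
4. p(p(p(p(h(0)))))  →  p(p(p(p(0))))   [R1 at 1.1.1.1]

Reduce t₂ = h(h(h(h(h(h(h(h(0)))))))):
1. h(h(h(h(h(h(h(h(0))))))))  →  h(h(h(h(h(h(h(0)))))))   [R1 at 1.1.1.1.1.1.1]
2. h(h(h(h(h(h(h(0)))))))  →  h(h(h(h(h(h(0))))))   [R1 at 1.1.1.1.1.1]
3. h(h(h(h(h(h(0))))))  →  h(h(h(h(h(0)))))   [R1 at 1.1.1.1.1]
4. h(h(h(h(h(0)))))  →  h(h(h(h(0))))   [R1 at 1.1.1.1]
5. h(h(h(h(0))))  →  h(h(h(0)))   [R1 at 1.1.1]
6. h(h(h(0)))  →  h(h(0))   [R1 at 1.1]
7. h(h(0))  →  h(0)   [R1 at 1]
8. h(0)  →  0   [R1 at ε]

no — NF(t₁) = p(p(p(p(0)))), NF(t₂) = 0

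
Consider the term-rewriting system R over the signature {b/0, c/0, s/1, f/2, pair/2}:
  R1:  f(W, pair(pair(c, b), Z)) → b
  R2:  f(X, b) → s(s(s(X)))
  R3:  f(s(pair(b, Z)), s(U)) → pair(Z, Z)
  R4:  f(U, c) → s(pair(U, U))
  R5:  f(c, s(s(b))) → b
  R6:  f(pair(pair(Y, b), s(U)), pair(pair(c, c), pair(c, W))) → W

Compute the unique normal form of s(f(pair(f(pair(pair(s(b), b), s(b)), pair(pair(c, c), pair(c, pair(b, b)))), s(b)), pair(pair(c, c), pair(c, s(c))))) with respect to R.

s(s(c))

1. s(f(pair(f(pair(pair(s(b), b), s(b)), pair(pair(c, c), pair(c, pair(b, b)))), s(b)), pair(pair(c, c), pair(c, s(c)))))  →  s(f(pair(pair(b, b), s(b)), pair(pair(c, c), pair(c, s(c)))))   [R6 at 1.1.1]
2. s(f(pair(pair(b, b), s(b)), pair(pair(c, c), pair(c, s(c)))))  →  s(s(c))   [R6 at 1]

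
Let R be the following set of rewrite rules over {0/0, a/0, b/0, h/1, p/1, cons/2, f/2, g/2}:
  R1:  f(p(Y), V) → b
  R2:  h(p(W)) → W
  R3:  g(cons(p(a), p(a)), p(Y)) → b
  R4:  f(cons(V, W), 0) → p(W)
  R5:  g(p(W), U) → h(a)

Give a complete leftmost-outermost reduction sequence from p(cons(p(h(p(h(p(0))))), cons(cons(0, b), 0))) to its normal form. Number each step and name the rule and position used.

p(cons(p(0), cons(cons(0, b), 0)))

1. p(cons(p(h(p(h(p(0))))), cons(cons(0, b), 0)))  →  p(cons(p(h(p(0))), cons(cons(0, b), 0)))   [R2 at 1.1.1]
2. p(cons(p(h(p(0))), cons(cons(0, b), 0)))  →  p(cons(p(0), cons(cons(0, b), 0)))   [R2 at 1.1.1]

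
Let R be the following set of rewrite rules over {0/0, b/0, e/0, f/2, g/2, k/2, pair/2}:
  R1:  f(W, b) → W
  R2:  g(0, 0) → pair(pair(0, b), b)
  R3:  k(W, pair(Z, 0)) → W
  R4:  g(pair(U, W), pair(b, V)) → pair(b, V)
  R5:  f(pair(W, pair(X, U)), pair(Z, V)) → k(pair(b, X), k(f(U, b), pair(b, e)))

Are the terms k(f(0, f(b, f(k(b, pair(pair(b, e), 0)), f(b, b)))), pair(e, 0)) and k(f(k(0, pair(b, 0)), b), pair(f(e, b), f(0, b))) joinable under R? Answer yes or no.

Reduce t₁ = k(f(0, f(b, f(k(b, pair(pair(b, e), 0)), f(b, b)))), pair(e, 0)):
1. k(f(0, f(b, f(k(b, pair(pair(b, e), 0)), f(b, b)))), pair(e, 0))  →  f(0, f(b, f(k(b, pair(pair(b, e), 0)), f(b, b))))   [R3 at ε]
2. f(0, f(b, f(k(b, pair(pair(b, e), 0)), f(b, b))))  →  f(0, f(b, f(b, f(b, b))))   [R3 at 2.2.1]
3. f(0, f(b, f(b, f(b, b))))  →  f(0, f(b, f(b, b)))   [R1 at 2.2.2]
4. f(0, f(b, f(b, b)))  →  f(0, f(b, b))   [R1 at 2.2]
5. f(0, f(b, b))  →  f(0, b)   [R1 at 2]
6. f(0, b)  →  0   [R1 at ε]

Reduce t₂ = k(f(k(0, pair(b, 0)), b), pair(f(e, b), f(0, b))):
1. k(f(k(0, pair(b, 0)), b), pair(f(e, b), f(0, b)))  →  k(k(0, pair(b, 0)), pair(f(e, b), f(0, b)))   [R1 at 1]
2. k(k(0, pair(b, 0)), pair(f(e, b), f(0, b)))  →  k(0, pair(f(e, b), f(0, b)))   [R3 at 1]
3. k(0, pair(f(e, b), f(0, b)))  →  k(0, pair(e, f(0, b)))   [R1 at 2.1]
4. k(0, pair(e, f(0, b)))  →  k(0, pair(e, 0))   [R1 at 2.2]
5. k(0, pair(e, 0))  →  0   [R3 at ε]

yes — NF(t₁) = 0, NF(t₂) = 0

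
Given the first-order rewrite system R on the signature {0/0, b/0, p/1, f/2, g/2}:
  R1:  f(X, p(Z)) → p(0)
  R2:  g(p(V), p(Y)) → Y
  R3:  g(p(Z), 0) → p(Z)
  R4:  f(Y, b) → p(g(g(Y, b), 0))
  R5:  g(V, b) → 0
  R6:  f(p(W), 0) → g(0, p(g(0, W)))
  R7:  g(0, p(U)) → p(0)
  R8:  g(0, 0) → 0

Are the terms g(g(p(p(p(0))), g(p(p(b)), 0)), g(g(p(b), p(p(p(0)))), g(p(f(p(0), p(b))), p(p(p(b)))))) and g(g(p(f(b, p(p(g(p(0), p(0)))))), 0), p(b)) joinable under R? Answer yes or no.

Reduce t₁ = g(g(p(p(p(0))), g(p(p(b)), 0)), g(g(p(b), p(p(p(0)))), g(p(f(p(0), p(b))), p(p(p(b)))))):
1. g(g(p(p(p(0))), g(p(p(b)), 0)), g(g(p(b), p(p(p(0)))), g(p(f(p(0), p(b))), p(p(p(b))))))  →  g(g(p(p(p(0))), p(p(b))), g(g(p(b), p(p(p(0)))), g(p(f(p(0), p(b))), p(p(p(b))))))   [R3 at 1.2]
2. g(g(p(p(p(0))), p(p(b))), g(g(p(b), p(p(p(0)))), g(p(f(p(0), p(b))), p(p(p(b))))))  →  g(p(b), g(g(p(b), p(p(p(0)))), g(p(f(p(0), p(b))), p(p(p(b))))))   [R2 at 1]
3. g(p(b), g(g(p(b), p(p(p(0)))), g(p(f(p(0), p(b))), p(p(p(b))))))  →  g(p(b), g(p(p(0)), g(p(f(p(0), p(b))), p(p(p(b))))))   [R2 at 2.1]
4. g(p(b), g(p(p(0)), g(p(f(p(0), p(b))), p(p(p(b))))))  →  g(p(b), g(p(p(0)), p(p(b))))   [R2 at 2.2]
5. g(p(b), g(p(p(0)), p(p(b))))  →  g(p(b), p(b))   [R2 at 2]
6. g(p(b), p(b))  →  b   [R2 at ε]

Reduce t₂ = g(g(p(f(b, p(p(g(p(0), p(0)))))), 0), p(b)):
1. g(g(p(f(b, p(p(g(p(0), p(0)))))), 0), p(b))  →  g(p(f(b, p(p(g(p(0), p(0)))))), p(b))   [R3 at 1]
2. g(p(f(b, p(p(g(p(0), p(0)))))), p(b))  →  b   [R2 at ε]

yes — NF(t₁) = b, NF(t₂) = b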